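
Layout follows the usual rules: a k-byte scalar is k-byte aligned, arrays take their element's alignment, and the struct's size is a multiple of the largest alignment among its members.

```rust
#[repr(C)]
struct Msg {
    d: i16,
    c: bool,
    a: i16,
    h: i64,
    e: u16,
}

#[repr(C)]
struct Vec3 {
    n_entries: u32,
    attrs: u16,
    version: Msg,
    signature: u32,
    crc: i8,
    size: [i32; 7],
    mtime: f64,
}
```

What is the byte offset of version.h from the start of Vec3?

Msg: 0..2  d  (2B, 2-aligned); 2..3  c  (1B, 1-aligned); 3..4  -- padding (1B); 4..6  a  (2B, 2-aligned); 6..8  -- padding (2B); 8..16  h  (8B, 8-aligned); 16..18  e  (2B, 2-aligned); 18..24  -- tail padding (6B); sizeof = 24, alignof = 8
0..4  n_entries  (4B, 4-aligned)
4..6  attrs  (2B, 2-aligned)
6..8  -- padding (2B)
8..32  version  (24B, 8-aligned)
within Msg: h at 8
8 + 8 = 16

16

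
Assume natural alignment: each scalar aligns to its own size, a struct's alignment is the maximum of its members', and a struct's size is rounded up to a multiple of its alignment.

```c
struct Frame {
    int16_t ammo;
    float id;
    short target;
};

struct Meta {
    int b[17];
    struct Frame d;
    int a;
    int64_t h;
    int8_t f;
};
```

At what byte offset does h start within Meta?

88

Frame: @0: ammo [2B, align 2] → 2; +2 pad (align 4); @4: id [4B, align 4] → 8; @8: target [2B, align 2] → 10; +2 tail pad (align 4); size 12, align 4
@0: b [68B, align 4] → 68
@68: d [12B, align 4] → 80
@80: a [4B, align 4] → 84
+4 pad (align 8)
@88: h [8B, align 8] → 96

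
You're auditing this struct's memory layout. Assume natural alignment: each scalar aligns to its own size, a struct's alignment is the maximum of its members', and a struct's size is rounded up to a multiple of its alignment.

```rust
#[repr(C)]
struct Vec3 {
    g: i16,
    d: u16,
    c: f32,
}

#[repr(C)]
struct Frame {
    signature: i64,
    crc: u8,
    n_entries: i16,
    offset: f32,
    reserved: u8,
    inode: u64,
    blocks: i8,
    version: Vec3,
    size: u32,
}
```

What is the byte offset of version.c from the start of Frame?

40

Vec3: g at 0 (size 2, align 2) → ends 2; d at 2 (size 2, align 2) → ends 4; c at 4 (size 4, align 4) → ends 8; total 8 bytes, alignment 4
signature at 0 (size 8, align 8) → ends 8
crc at 8 (size 1, align 1) → ends 9
pad 1 to align 2 for n_entries
n_entries at 10 (size 2, align 2) → ends 12
offset at 12 (size 4, align 4) → ends 16
reserved at 16 (size 1, align 1) → ends 17
pad 7 to align 8 for inode
inode at 24 (size 8, align 8) → ends 32
blocks at 32 (size 1, align 1) → ends 33
pad 3 to align 4 for version
version at 36 (size 8, align 4) → ends 44
within Vec3: c at 4
36 + 4 = 40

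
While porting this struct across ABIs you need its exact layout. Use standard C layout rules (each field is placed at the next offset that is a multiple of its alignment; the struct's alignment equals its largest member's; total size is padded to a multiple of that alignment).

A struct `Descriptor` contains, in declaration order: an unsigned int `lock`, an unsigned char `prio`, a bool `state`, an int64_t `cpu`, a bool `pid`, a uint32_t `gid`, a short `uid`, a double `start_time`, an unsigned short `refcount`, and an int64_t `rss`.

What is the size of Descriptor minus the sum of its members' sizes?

17

@0: lock [4B, align 4] → 4
@4: prio [1B, align 1] → 5
@5: state [1B, align 1] → 6
+2 pad (align 8)
@8: cpu [8B, align 8] → 16
@16: pid [1B, align 1] → 17
+3 pad (align 4)
@20: gid [4B, align 4] → 24
@24: uid [2B, align 2] → 26
+6 pad (align 8)
@32: start_time [8B, align 8] → 40
@40: refcount [2B, align 2] → 42
+6 pad (align 8)
@48: rss [8B, align 8] → 56
size 56, align 8
data bytes 39, size 56 → padding 17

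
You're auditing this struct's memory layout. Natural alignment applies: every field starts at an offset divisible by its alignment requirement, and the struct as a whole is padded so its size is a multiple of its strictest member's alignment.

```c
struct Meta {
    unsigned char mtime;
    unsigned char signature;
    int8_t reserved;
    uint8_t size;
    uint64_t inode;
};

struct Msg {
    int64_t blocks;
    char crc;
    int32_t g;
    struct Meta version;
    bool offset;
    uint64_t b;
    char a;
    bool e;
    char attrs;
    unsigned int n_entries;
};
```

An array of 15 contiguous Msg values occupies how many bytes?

Meta: @0: mtime [1B, align 1] → 1; @1: signature [1B, align 1] → 2; @2: reserved [1B, align 1] → 3; @3: size [1B, align 1] → 4; +4 pad (align 8); @8: inode [8B, align 8] → 16; size 16, align 8
@0: blocks [8B, align 8] → 8
@8: crc [1B, align 1] → 9
+3 pad (align 4)
@12: g [4B, align 4] → 16
@16: version [16B, align 8] → 32
@32: offset [1B, align 1] → 33
+7 pad (align 8)
@40: b [8B, align 8] → 48
@48: a [1B, align 1] → 49
@49: e [1B, align 1] → 50
@50: attrs [1B, align 1] → 51
+1 pad (align 4)
@52: n_entries [4B, align 4] → 56
size 56, align 8
array of 15: 15 × 56 = 840

840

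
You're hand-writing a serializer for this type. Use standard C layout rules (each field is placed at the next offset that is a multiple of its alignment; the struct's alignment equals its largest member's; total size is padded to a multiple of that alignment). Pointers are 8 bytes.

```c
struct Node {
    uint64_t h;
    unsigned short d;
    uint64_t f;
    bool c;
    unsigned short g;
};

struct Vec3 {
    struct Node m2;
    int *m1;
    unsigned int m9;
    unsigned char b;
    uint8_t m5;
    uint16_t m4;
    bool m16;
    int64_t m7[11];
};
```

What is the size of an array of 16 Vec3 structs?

Node: 0..8  h  (8B, 8-aligned); 8..10  d  (2B, 2-aligned); 10..16  -- padding (6B); 16..24  f  (8B, 8-aligned); 24..25  c  (1B, 1-aligned); 25..26  -- padding (1B); 26..28  g  (2B, 2-aligned); 28..32  -- tail padding (4B); sizeof = 32, alignof = 8
0..32  m2  (32B, 8-aligned)
32..40  m1  (8B, 8-aligned)
40..44  m9  (4B, 4-aligned)
44..45  b  (1B, 1-aligned)
45..46  m5  (1B, 1-aligned)
46..48  m4  (2B, 2-aligned)
48..49  m16  (1B, 1-aligned)
49..56  -- padding (7B)
56..144  m7  (88B, 8-aligned)
sizeof = 144, alignof = 8
array of 16: 16 × 144 = 2304

2304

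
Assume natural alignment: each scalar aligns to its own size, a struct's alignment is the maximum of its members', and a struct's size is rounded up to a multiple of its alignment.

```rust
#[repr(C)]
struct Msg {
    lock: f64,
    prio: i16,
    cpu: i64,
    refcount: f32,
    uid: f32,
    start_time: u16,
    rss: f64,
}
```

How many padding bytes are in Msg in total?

12

lock at 0 (size 8, align 8) → ends 8
prio at 8 (size 2, align 2) → ends 10
pad 6 to align 8 for cpu
cpu at 16 (size 8, align 8) → ends 24
refcount at 24 (size 4, align 4) → ends 28
uid at 28 (size 4, align 4) → ends 32
start_time at 32 (size 2, align 2) → ends 34
pad 6 to align 8 for rss
rss at 40 (size 8, align 8) → ends 48
total 48 bytes, alignment 8
data bytes 36, size 48 → padding 12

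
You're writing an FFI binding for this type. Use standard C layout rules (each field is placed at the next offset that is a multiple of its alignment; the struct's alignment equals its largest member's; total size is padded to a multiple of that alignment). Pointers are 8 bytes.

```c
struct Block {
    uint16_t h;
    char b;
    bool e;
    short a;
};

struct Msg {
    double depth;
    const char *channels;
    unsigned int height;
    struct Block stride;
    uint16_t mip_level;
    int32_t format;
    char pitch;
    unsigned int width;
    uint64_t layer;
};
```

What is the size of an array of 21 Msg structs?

1008

Block: @0: h [2B, align 2] → 2; @2: b [1B, align 1] → 3; @3: e [1B, align 1] → 4; @4: a [2B, align 2] → 6; size 6, align 2
@0: depth [8B, align 8] → 8
@8: channels [8B, align 8] → 16
@16: height [4B, align 4] → 20
@20: stride [6B, align 2] → 26
@26: mip_level [2B, align 2] → 28
@28: format [4B, align 4] → 32
@32: pitch [1B, align 1] → 33
+3 pad (align 4)
@36: width [4B, align 4] → 40
@40: layer [8B, align 8] → 48
size 48, align 8
array of 21: 21 × 48 = 1008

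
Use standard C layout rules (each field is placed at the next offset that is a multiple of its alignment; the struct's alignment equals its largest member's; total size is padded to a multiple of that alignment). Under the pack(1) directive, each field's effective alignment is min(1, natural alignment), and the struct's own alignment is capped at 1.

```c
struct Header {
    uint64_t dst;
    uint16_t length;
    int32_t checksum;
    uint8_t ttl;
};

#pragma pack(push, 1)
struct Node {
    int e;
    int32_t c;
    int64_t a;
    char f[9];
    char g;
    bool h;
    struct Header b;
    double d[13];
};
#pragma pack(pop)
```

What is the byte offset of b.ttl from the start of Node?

43

Header: @0: dst [8B, align 8] → 8; @8: length [2B, align 2] → 10; +2 pad (align 4); @12: checksum [4B, align 4] → 16; @16: ttl [1B, align 1] → 17; +7 tail pad (align 8); size 24, align 8
@0: e [4B, align 1] → 4
@4: c [4B, align 1] → 8
@8: a [8B, align 1] → 16
@16: f [9B, align 1] → 25
@25: g [1B, align 1] → 26
@26: h [1B, align 1] → 27
@27: b [24B, align 1] → 51
within Header: ttl at 16
27 + 16 = 43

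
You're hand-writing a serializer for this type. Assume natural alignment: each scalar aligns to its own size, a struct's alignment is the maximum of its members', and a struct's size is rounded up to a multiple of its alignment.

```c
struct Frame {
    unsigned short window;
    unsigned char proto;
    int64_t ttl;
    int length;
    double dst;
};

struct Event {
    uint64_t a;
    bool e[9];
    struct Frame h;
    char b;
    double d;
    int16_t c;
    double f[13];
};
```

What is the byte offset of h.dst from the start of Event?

Frame: 0..2  window  (2B, 2-aligned); 2..3  proto  (1B, 1-aligned); 3..8  -- padding (5B); 8..16  ttl  (8B, 8-aligned); 16..20  length  (4B, 4-aligned); 20..24  -- padding (4B); 24..32  dst  (8B, 8-aligned); sizeof = 32, alignof = 8
0..8  a  (8B, 8-aligned)
8..17  e  (9B, 1-aligned)
17..24  -- padding (7B)
24..56  h  (32B, 8-aligned)
within Frame: dst at 24
24 + 24 = 48

48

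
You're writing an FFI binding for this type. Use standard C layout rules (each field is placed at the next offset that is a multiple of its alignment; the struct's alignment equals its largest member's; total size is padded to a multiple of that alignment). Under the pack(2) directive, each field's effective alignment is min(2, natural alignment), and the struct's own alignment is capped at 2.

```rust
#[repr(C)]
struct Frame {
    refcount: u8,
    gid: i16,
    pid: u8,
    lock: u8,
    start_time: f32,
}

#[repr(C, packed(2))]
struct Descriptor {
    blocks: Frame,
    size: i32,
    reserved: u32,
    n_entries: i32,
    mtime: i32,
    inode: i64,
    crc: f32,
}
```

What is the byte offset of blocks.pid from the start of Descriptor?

4

Frame: @0: refcount [1B, align 1] → 1; +1 pad (align 2); @2: gid [2B, align 2] → 4; @4: pid [1B, align 1] → 5; @5: lock [1B, align 1] → 6; +2 pad (align 4); @8: start_time [4B, align 4] → 12; size 12, align 4
@0: blocks [12B, align 2] → 12
within Frame: pid at 4
0 + 4 = 4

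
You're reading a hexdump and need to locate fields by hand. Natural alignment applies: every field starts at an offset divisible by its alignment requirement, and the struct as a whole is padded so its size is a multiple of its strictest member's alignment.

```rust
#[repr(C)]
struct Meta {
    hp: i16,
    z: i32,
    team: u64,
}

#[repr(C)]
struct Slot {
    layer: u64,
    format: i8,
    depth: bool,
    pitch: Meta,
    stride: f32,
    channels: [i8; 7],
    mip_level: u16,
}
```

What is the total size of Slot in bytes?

Meta: 0..2  hp  (2B, 2-aligned); 2..4  -- padding (2B); 4..8  z  (4B, 4-aligned); 8..16  team  (8B, 8-aligned); sizeof = 16, alignof = 8
0..8  layer  (8B, 8-aligned)
8..9  format  (1B, 1-aligned)
9..10  depth  (1B, 1-aligned)
10..16  -- padding (6B)
16..32  pitch  (16B, 8-aligned)
32..36  stride  (4B, 4-aligned)
36..43  channels  (7B, 1-aligned)
43..44  -- padding (1B)
44..46  mip_level  (2B, 2-aligned)
46..48  -- tail padding (2B)
sizeof = 48, alignof = 8

48 bytes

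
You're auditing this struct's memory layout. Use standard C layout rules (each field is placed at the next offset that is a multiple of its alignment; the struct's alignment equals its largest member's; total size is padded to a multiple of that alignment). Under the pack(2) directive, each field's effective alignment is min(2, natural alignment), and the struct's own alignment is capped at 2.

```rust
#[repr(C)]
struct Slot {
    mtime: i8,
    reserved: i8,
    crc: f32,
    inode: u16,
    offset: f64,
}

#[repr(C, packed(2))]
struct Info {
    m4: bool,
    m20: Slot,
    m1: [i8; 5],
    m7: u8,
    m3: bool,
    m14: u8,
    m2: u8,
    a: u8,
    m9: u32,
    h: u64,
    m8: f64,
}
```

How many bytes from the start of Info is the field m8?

Slot: mtime at 0 (size 1, align 1) → ends 1; reserved at 1 (size 1, align 1) → ends 2; pad 2 to align 4 for crc; crc at 4 (size 4, align 4) → ends 8; inode at 8 (size 2, align 2) → ends 10; pad 6 to align 8 for offset; offset at 16 (size 8, align 8) → ends 24; total 24 bytes, alignment 8
m4 at 0 (size 1, align 1) → ends 1
pad 1 to align 2 for m20
m20 at 2 (size 24, align 2) → ends 26
m1 at 26 (size 5, align 1) → ends 31
m7 at 31 (size 1, align 1) → ends 32
m3 at 32 (size 1, align 1) → ends 33
m14 at 33 (size 1, align 1) → ends 34
m2 at 34 (size 1, align 1) → ends 35
a at 35 (size 1, align 1) → ends 36
m9 at 36 (size 4, align 2) → ends 40
h at 40 (size 8, align 2) → ends 48
m8 at 48 (size 8, align 2) → ends 56

48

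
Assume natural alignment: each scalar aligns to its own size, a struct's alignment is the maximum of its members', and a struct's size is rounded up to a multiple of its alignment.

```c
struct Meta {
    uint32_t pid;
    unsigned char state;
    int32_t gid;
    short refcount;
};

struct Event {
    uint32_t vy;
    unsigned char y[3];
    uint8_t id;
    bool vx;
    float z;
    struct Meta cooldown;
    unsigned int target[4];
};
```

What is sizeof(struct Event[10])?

Meta: pid at 0 (size 4, align 4) → ends 4; state at 4 (size 1, align 1) → ends 5; pad 3 to align 4 for gid; gid at 8 (size 4, align 4) → ends 12; refcount at 12 (size 2, align 2) → ends 14; tail pad 2 to reach multiple of 4; total 16 bytes, alignment 4
vy at 0 (size 4, align 4) → ends 4
y at 4 (size 3, align 1) → ends 7
id at 7 (size 1, align 1) → ends 8
vx at 8 (size 1, align 1) → ends 9
pad 3 to align 4 for z
z at 12 (size 4, align 4) → ends 16
cooldown at 16 (size 16, align 4) → ends 32
target at 32 (size 16, align 4) → ends 48
total 48 bytes, alignment 4
array of 10: 10 × 48 = 480

480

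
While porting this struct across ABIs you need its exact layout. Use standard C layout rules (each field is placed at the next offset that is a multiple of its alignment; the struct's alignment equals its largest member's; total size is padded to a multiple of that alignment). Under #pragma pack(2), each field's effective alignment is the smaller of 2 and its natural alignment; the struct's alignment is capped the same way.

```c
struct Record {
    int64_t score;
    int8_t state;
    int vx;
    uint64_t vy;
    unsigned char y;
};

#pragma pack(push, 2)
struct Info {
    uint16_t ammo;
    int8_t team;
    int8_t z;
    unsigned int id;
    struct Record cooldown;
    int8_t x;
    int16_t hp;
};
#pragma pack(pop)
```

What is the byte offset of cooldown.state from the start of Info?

Record: @0: score [8B, align 8] → 8; @8: state [1B, align 1] → 9; +3 pad (align 4); @12: vx [4B, align 4] → 16; @16: vy [8B, align 8] → 24; @24: y [1B, align 1] → 25; +7 tail pad (align 8); size 32, align 8
@0: ammo [2B, align 2] → 2
@2: team [1B, align 1] → 3
@3: z [1B, align 1] → 4
@4: id [4B, align 2] → 8
@8: cooldown [32B, align 2] → 40
within Record: state at 8
8 + 8 = 16

16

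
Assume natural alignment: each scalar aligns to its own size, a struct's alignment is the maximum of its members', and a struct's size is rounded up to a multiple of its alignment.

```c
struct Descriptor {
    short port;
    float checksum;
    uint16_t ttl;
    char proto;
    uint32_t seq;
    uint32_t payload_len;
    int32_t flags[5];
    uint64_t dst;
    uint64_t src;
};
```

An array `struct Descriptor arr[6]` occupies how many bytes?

336

0..2  port  (2B, 2-aligned)
2..4  -- padding (2B)
4..8  checksum  (4B, 4-aligned)
8..10  ttl  (2B, 2-aligned)
10..11  proto  (1B, 1-aligned)
11..12  -- padding (1B)
12..16  seq  (4B, 4-aligned)
16..20  payload_len  (4B, 4-aligned)
20..40  flags  (20B, 4-aligned)
40..48  dst  (8B, 8-aligned)
48..56  src  (8B, 8-aligned)
sizeof = 56, alignof = 8
array of 6: 6 × 56 = 336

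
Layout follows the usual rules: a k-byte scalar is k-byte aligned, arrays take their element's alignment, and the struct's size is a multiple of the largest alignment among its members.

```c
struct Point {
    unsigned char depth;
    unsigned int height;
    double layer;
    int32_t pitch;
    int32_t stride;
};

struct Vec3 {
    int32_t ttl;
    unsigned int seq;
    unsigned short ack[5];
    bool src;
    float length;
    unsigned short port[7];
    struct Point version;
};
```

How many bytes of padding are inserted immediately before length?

Point: @0: depth [1B, align 1] → 1; +3 pad (align 4); @4: height [4B, align 4] → 8; @8: layer [8B, align 8] → 16; @16: pitch [4B, align 4] → 20; @20: stride [4B, align 4] → 24; size 24, align 8
@0: ttl [4B, align 4] → 4
@4: seq [4B, align 4] → 8
@8: ack [10B, align 2] → 18
@18: src [1B, align 1] → 19
+1 pad (align 4)
@20: length [4B, align 4] → 24

1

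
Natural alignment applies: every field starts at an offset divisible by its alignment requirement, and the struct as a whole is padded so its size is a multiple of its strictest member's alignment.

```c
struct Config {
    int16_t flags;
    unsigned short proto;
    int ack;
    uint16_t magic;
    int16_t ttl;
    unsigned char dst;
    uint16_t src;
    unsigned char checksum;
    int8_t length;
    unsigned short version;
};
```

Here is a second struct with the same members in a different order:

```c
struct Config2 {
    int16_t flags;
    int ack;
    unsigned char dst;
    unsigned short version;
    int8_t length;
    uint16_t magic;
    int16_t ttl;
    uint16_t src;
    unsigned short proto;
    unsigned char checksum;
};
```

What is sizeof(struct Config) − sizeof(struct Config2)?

-4

flags at 0 (size 2, align 2) → ends 2
proto at 2 (size 2, align 2) → ends 4
ack at 4 (size 4, align 4) → ends 8
magic at 8 (size 2, align 2) → ends 10
ttl at 10 (size 2, align 2) → ends 12
dst at 12 (size 1, align 1) → ends 13
pad 1 to align 2 for src
src at 14 (size 2, align 2) → ends 16
checksum at 16 (size 1, align 1) → ends 17
length at 17 (size 1, align 1) → ends 18
version at 18 (size 2, align 2) → ends 20
total 20 bytes, alignment 4
— Config2 —
flags at 0 (size 2, align 2) → ends 2
pad 2 to align 4 for ack
ack at 4 (size 4, align 4) → ends 8
dst at 8 (size 1, align 1) → ends 9
pad 1 to align 2 for version
version at 10 (size 2, align 2) → ends 12
length at 12 (size 1, align 1) → ends 13
pad 1 to align 2 for magic
magic at 14 (size 2, align 2) → ends 16
ttl at 16 (size 2, align 2) → ends 18
src at 18 (size 2, align 2) → ends 20
proto at 20 (size 2, align 2) → ends 22
checksum at 22 (size 1, align 1) → ends 23
tail pad 1 to reach multiple of 4
total 24 bytes, alignment 4
20 − 24 = -4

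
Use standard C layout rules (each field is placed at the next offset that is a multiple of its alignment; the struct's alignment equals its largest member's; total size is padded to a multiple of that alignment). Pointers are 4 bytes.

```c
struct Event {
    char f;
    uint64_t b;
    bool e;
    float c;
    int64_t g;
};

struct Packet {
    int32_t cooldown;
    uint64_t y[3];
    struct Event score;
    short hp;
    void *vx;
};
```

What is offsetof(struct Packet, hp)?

Event: f at 0 (size 1, align 1) → ends 1; pad 7 to align 8 for b; b at 8 (size 8, align 8) → ends 16; e at 16 (size 1, align 1) → ends 17; pad 3 to align 4 for c; c at 20 (size 4, align 4) → ends 24; g at 24 (size 8, align 8) → ends 32; total 32 bytes, alignment 8
cooldown at 0 (size 4, align 4) → ends 4
pad 4 to align 8 for y
y at 8 (size 24, align 8) → ends 32
score at 32 (size 32, align 8) → ends 64
hp at 64 (size 2, align 2) → ends 66

64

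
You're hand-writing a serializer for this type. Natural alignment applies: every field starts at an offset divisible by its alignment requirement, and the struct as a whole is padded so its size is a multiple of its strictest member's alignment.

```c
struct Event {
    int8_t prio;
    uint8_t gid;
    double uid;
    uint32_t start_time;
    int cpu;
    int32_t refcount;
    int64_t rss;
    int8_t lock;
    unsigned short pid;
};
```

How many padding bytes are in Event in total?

@0: prio [1B, align 1] → 1
@1: gid [1B, align 1] → 2
+6 pad (align 8)
@8: uid [8B, align 8] → 16
@16: start_time [4B, align 4] → 20
@20: cpu [4B, align 4] → 24
@24: refcount [4B, align 4] → 28
+4 pad (align 8)
@32: rss [8B, align 8] → 40
@40: lock [1B, align 1] → 41
+1 pad (align 2)
@42: pid [2B, align 2] → 44
+4 tail pad (align 8)
size 48, align 8
data bytes 33, size 48 → padding 15

15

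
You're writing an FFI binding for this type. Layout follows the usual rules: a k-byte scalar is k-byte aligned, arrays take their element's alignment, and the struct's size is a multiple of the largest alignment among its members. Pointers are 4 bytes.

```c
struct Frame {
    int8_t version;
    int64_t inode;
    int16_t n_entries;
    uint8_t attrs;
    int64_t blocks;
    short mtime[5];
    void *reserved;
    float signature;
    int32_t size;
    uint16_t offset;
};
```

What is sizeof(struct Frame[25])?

1600

version at 0 (size 1, align 1) → ends 1
pad 7 to align 8 for inode
inode at 8 (size 8, align 8) → ends 16
n_entries at 16 (size 2, align 2) → ends 18
attrs at 18 (size 1, align 1) → ends 19
pad 5 to align 8 for blocks
blocks at 24 (size 8, align 8) → ends 32
mtime at 32 (size 10, align 2) → ends 42
pad 2 to align 4 for reserved
reserved at 44 (size 4, align 4) → ends 48
signature at 48 (size 4, align 4) → ends 52
size at 52 (size 4, align 4) → ends 56
offset at 56 (size 2, align 2) → ends 58
tail pad 6 to reach multiple of 8
total 64 bytes, alignment 8
array of 25: 25 × 64 = 1600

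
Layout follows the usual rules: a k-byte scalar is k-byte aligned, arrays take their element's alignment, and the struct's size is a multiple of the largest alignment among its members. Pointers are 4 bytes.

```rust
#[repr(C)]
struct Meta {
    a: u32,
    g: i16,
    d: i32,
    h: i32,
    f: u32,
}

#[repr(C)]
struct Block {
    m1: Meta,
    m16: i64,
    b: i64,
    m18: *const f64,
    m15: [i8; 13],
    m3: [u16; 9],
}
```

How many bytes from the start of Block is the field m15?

Meta: 0..4  a  (4B, 4-aligned); 4..6  g  (2B, 2-aligned); 6..8  -- padding (2B); 8..12  d  (4B, 4-aligned); 12..16  h  (4B, 4-aligned); 16..20  f  (4B, 4-aligned); sizeof = 20, alignof = 4
0..20  m1  (20B, 4-aligned)
20..24  -- padding (4B)
24..32  m16  (8B, 8-aligned)
32..40  b  (8B, 8-aligned)
40..44  m18  (4B, 4-aligned)
44..57  m15  (13B, 1-aligned)

44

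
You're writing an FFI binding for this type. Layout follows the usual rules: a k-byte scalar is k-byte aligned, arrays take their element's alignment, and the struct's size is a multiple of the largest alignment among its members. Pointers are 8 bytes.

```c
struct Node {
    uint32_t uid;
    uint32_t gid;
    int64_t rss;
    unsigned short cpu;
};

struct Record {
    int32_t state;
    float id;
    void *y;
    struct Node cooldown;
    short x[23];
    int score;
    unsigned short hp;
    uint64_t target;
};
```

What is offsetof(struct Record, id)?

Node: 0..4  uid  (4B, 4-aligned); 4..8  gid  (4B, 4-aligned); 8..16  rss  (8B, 8-aligned); 16..18  cpu  (2B, 2-aligned); 18..24  -- tail padding (6B); sizeof = 24, alignof = 8
0..4  state  (4B, 4-aligned)
4..8  id  (4B, 4-aligned)

4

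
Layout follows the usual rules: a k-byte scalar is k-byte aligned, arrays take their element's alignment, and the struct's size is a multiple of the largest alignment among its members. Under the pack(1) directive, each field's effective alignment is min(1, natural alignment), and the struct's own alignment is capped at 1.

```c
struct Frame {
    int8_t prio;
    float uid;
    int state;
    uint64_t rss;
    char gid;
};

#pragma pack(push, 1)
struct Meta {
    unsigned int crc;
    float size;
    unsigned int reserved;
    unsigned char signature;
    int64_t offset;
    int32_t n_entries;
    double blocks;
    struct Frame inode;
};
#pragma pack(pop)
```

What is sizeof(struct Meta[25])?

Frame: 0..1  prio  (1B, 1-aligned); 1..4  -- padding (3B); 4..8  uid  (4B, 4-aligned); 8..12  state  (4B, 4-aligned); 12..16  -- padding (4B); 16..24  rss  (8B, 8-aligned); 24..25  gid  (1B, 1-aligned); 25..32  -- tail padding (7B); sizeof = 32, alignof = 8
0..4  crc  (4B, 1-aligned)
4..8  size  (4B, 1-aligned)
8..12  reserved  (4B, 1-aligned)
12..13  signature  (1B, 1-aligned)
13..21  offset  (8B, 1-aligned)
21..25  n_entries  (4B, 1-aligned)
25..33  blocks  (8B, 1-aligned)
33..65  inode  (32B, 1-aligned)
sizeof = 65, alignof = 1
array of 25: 25 × 65 = 1625

1625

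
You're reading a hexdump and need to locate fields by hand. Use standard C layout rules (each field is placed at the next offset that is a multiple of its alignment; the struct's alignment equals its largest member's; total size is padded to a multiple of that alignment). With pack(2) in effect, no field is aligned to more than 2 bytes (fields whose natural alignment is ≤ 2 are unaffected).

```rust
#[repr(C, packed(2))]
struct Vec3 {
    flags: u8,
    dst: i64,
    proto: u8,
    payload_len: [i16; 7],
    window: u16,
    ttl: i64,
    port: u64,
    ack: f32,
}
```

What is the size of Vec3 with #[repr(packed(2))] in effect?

0..1  flags  (1B, 1-aligned)
1..2  -- padding (1B)
2..10  dst  (8B, 2-aligned)
10..11  proto  (1B, 1-aligned)
11..12  -- padding (1B)
12..26  payload_len  (14B, 2-aligned)
26..28  window  (2B, 2-aligned)
28..36  ttl  (8B, 2-aligned)
36..44  port  (8B, 2-aligned)
44..48  ack  (4B, 2-aligned)
sizeof = 48, alignof = 2

48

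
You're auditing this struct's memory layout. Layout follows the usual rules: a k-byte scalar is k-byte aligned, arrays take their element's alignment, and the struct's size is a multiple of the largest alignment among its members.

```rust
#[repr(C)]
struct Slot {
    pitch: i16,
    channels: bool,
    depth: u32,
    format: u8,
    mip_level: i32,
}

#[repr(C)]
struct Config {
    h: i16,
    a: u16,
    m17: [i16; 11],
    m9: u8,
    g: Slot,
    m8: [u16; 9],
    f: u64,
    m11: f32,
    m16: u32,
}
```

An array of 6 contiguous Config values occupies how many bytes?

Slot: 0..2  pitch  (2B, 2-aligned); 2..3  channels  (1B, 1-aligned); 3..4  -- padding (1B); 4..8  depth  (4B, 4-aligned); 8..9  format  (1B, 1-aligned); 9..12  -- padding (3B); 12..16  mip_level  (4B, 4-aligned); sizeof = 16, alignof = 4
0..2  h  (2B, 2-aligned)
2..4  a  (2B, 2-aligned)
4..26  m17  (22B, 2-aligned)
26..27  m9  (1B, 1-aligned)
27..28  -- padding (1B)
28..44  g  (16B, 4-aligned)
44..62  m8  (18B, 2-aligned)
62..64  -- padding (2B)
64..72  f  (8B, 8-aligned)
72..76  m11  (4B, 4-aligned)
76..80  m16  (4B, 4-aligned)
sizeof = 80, alignof = 8
array of 6: 6 × 80 = 480

480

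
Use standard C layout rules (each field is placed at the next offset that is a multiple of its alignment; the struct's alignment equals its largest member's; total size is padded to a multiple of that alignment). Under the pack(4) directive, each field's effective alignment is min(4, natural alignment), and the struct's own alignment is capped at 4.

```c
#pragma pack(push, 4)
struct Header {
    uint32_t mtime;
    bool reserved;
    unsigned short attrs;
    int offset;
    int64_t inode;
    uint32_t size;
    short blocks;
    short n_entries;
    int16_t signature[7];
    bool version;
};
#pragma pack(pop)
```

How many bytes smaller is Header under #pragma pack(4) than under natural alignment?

4

natural layout:
  0..4  mtime  (4B, 4-aligned)
  4..5  reserved  (1B, 1-aligned)
  5..6  -- padding (1B)
  6..8  attrs  (2B, 2-aligned)
  8..12  offset  (4B, 4-aligned)
  12..16  -- padding (4B)
  16..24  inode  (8B, 8-aligned)
  24..28  size  (4B, 4-aligned)
  28..30  blocks  (2B, 2-aligned)
  30..32  n_entries  (2B, 2-aligned)
  32..46  signature  (14B, 2-aligned)
  46..47  version  (1B, 1-aligned)
  47..48  -- tail padding (1B)
  sizeof = 48, alignof = 8
packed(4) layout:
  0..4  mtime  (4B, 4-aligned)
  4..5  reserved  (1B, 1-aligned)
  5..6  -- padding (1B)
  6..8  attrs  (2B, 2-aligned)
  8..12  offset  (4B, 4-aligned)
  12..20  inode  (8B, 4-aligned)
  20..24  size  (4B, 4-aligned)
  24..26  blocks  (2B, 2-aligned)
  26..28  n_entries  (2B, 2-aligned)
  28..42  signature  (14B, 2-aligned)
  42..43  version  (1B, 1-aligned)
  43..44  -- tail padding (1B)
  sizeof = 44, alignof = 4
48 − 44 = 4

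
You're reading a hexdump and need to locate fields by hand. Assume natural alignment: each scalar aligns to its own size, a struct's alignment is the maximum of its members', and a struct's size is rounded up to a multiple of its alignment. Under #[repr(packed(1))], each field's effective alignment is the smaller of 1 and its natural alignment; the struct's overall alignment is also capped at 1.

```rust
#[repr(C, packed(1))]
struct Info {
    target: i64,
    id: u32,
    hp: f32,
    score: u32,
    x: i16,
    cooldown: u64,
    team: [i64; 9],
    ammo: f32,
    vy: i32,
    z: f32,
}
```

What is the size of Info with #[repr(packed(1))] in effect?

0..8  target  (8B, 1-aligned)
8..12  id  (4B, 1-aligned)
12..16  hp  (4B, 1-aligned)
16..20  score  (4B, 1-aligned)
20..22  x  (2B, 1-aligned)
22..30  cooldown  (8B, 1-aligned)
30..102  team  (72B, 1-aligned)
102..106  ammo  (4B, 1-aligned)
106..110  vy  (4B, 1-aligned)
110..114  z  (4B, 1-aligned)
sizeof = 114, alignof = 1

114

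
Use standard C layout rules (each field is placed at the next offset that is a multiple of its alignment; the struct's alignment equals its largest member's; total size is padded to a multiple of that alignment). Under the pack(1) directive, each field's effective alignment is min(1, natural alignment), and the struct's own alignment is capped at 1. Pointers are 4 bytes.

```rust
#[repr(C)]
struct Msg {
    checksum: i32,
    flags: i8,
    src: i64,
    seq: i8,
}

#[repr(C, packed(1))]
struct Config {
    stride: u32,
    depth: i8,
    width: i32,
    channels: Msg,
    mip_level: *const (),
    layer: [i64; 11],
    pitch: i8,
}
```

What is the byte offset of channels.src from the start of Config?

17

Msg: @0: checksum [4B, align 4] → 4; @4: flags [1B, align 1] → 5; +3 pad (align 8); @8: src [8B, align 8] → 16; @16: seq [1B, align 1] → 17; +7 tail pad (align 8); size 24, align 8
@0: stride [4B, align 1] → 4
@4: depth [1B, align 1] → 5
@5: width [4B, align 1] → 9
@9: channels [24B, align 1] → 33
within Msg: src at 8
9 + 8 = 17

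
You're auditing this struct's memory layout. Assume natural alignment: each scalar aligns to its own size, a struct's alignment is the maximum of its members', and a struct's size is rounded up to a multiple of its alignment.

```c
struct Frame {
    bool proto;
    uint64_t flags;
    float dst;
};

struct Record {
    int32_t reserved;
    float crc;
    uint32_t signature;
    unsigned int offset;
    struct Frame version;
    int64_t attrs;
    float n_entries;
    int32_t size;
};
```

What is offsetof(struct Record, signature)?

Frame: proto at 0 (size 1, align 1) → ends 1; pad 7 to align 8 for flags; flags at 8 (size 8, align 8) → ends 16; dst at 16 (size 4, align 4) → ends 20; tail pad 4 to reach multiple of 8; total 24 bytes, alignment 8
reserved at 0 (size 4, align 4) → ends 4
crc at 4 (size 4, align 4) → ends 8
signature at 8 (size 4, align 4) → ends 12

8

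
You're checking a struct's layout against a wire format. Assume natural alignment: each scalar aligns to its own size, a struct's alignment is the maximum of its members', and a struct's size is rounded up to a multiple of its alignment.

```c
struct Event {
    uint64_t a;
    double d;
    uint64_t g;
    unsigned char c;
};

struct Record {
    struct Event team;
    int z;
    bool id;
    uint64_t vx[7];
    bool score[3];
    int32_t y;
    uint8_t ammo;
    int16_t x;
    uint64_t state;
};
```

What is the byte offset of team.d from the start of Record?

Event: @0: a [8B, align 8] → 8; @8: d [8B, align 8] → 16; @16: g [8B, align 8] → 24; @24: c [1B, align 1] → 25; +7 tail pad (align 8); size 32, align 8
@0: team [32B, align 8] → 32
within Event: d at 8
0 + 8 = 8

8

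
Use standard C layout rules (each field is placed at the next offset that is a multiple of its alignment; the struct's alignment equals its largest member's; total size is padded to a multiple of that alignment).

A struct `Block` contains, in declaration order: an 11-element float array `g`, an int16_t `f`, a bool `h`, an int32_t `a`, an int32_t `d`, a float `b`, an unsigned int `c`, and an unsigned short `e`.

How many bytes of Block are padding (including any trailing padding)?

3

0..44  g  (44B, 4-aligned)
44..46  f  (2B, 2-aligned)
46..47  h  (1B, 1-aligned)
47..48  -- padding (1B)
48..52  a  (4B, 4-aligned)
52..56  d  (4B, 4-aligned)
56..60  b  (4B, 4-aligned)
60..64  c  (4B, 4-aligned)
64..66  e  (2B, 2-aligned)
66..68  -- tail padding (2B)
sizeof = 68, alignof = 4
data bytes 65, size 68 → padding 3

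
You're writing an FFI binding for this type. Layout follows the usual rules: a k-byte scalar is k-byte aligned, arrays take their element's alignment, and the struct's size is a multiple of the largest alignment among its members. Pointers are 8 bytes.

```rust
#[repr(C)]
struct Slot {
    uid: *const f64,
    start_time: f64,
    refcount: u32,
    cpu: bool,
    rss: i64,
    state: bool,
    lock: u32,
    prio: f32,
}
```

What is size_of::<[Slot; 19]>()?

@0: uid [8B, align 8] → 8
@8: start_time [8B, align 8] → 16
@16: refcount [4B, align 4] → 20
@20: cpu [1B, align 1] → 21
+3 pad (align 8)
@24: rss [8B, align 8] → 32
@32: state [1B, align 1] → 33
+3 pad (align 4)
@36: lock [4B, align 4] → 40
@40: prio [4B, align 4] → 44
+4 tail pad (align 8)
size 48, align 8
array of 19: 19 × 48 = 912

912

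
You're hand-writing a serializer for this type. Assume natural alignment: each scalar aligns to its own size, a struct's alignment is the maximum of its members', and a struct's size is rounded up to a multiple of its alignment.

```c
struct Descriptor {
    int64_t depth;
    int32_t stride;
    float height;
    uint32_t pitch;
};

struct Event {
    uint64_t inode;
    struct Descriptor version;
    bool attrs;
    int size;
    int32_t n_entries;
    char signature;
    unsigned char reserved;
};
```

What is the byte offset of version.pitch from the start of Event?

24

Descriptor: @0: depth [8B, align 8] → 8; @8: stride [4B, align 4] → 12; @12: height [4B, align 4] → 16; @16: pitch [4B, align 4] → 20; +4 tail pad (align 8); size 24, align 8
@0: inode [8B, align 8] → 8
@8: version [24B, align 8] → 32
within Descriptor: pitch at 16
8 + 16 = 24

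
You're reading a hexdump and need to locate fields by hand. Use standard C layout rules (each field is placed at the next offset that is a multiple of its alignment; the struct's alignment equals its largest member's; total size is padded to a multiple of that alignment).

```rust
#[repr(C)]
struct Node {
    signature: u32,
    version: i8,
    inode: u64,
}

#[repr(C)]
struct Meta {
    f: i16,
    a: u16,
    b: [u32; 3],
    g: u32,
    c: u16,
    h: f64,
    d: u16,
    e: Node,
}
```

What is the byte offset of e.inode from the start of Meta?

Node: 0..4  signature  (4B, 4-aligned); 4..5  version  (1B, 1-aligned); 5..8  -- padding (3B); 8..16  inode  (8B, 8-aligned); sizeof = 16, alignof = 8
0..2  f  (2B, 2-aligned)
2..4  a  (2B, 2-aligned)
4..16  b  (12B, 4-aligned)
16..20  g  (4B, 4-aligned)
20..22  c  (2B, 2-aligned)
22..24  -- padding (2B)
24..32  h  (8B, 8-aligned)
32..34  d  (2B, 2-aligned)
34..40  -- padding (6B)
40..56  e  (16B, 8-aligned)
within Node: inode at 8
40 + 8 = 48

48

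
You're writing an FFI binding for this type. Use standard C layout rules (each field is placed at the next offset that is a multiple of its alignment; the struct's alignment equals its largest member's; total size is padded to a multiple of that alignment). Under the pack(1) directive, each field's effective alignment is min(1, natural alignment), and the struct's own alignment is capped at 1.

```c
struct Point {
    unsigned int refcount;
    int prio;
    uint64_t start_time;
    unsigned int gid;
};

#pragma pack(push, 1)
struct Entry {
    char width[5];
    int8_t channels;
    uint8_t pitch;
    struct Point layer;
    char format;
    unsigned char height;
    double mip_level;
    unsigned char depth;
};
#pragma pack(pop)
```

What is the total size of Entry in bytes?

Point: 0..4  refcount  (4B, 4-aligned); 4..8  prio  (4B, 4-aligned); 8..16  start_time  (8B, 8-aligned); 16..20  gid  (4B, 4-aligned); 20..24  -- tail padding (4B); sizeof = 24, alignof = 8
0..5  width  (5B, 1-aligned)
5..6  channels  (1B, 1-aligned)
6..7  pitch  (1B, 1-aligned)
7..31  layer  (24B, 1-aligned)
31..32  format  (1B, 1-aligned)
32..33  height  (1B, 1-aligned)
33..41  mip_level  (8B, 1-aligned)
41..42  depth  (1B, 1-aligned)
sizeof = 42, alignof = 1

42 bytes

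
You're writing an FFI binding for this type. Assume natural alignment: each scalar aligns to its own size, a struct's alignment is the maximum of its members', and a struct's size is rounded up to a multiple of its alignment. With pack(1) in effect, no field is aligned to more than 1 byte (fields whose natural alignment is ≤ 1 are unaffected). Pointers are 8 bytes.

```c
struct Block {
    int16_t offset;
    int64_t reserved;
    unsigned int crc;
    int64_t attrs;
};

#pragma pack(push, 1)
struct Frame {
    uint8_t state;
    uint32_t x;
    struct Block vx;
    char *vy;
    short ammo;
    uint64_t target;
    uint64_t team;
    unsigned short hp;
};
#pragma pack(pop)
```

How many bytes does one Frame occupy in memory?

Block: offset at 0 (size 2, align 2) → ends 2; pad 6 to align 8 for reserved; reserved at 8 (size 8, align 8) → ends 16; crc at 16 (size 4, align 4) → ends 20; pad 4 to align 8 for attrs; attrs at 24 (size 8, align 8) → ends 32; total 32 bytes, alignment 8
state at 0 (size 1, align 1) → ends 1
x at 1 (size 4, align 1) → ends 5
vx at 5 (size 32, align 1) → ends 37
vy at 37 (size 8, align 1) → ends 45
ammo at 45 (size 2, align 1) → ends 47
target at 47 (size 8, align 1) → ends 55
team at 55 (size 8, align 1) → ends 63
hp at 63 (size 2, align 1) → ends 65
total 65 bytes, alignment 1

65 bytes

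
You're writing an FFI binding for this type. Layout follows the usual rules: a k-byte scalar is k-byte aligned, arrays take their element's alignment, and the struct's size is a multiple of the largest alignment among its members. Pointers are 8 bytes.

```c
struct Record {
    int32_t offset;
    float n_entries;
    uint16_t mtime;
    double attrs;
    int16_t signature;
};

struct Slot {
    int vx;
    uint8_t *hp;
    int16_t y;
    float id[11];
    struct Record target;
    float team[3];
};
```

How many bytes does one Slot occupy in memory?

112

Record: 0..4  offset  (4B, 4-aligned); 4..8  n_entries  (4B, 4-aligned); 8..10  mtime  (2B, 2-aligned); 10..16  -- padding (6B); 16..24  attrs  (8B, 8-aligned); 24..26  signature  (2B, 2-aligned); 26..32  -- tail padding (6B); sizeof = 32, alignof = 8
0..4  vx  (4B, 4-aligned)
4..8  -- padding (4B)
8..16  hp  (8B, 8-aligned)
16..18  y  (2B, 2-aligned)
18..20  -- padding (2B)
20..64  id  (44B, 4-aligned)
64..96  target  (32B, 8-aligned)
96..108  team  (12B, 4-aligned)
108..112  -- tail padding (4B)
sizeof = 112, alignof = 8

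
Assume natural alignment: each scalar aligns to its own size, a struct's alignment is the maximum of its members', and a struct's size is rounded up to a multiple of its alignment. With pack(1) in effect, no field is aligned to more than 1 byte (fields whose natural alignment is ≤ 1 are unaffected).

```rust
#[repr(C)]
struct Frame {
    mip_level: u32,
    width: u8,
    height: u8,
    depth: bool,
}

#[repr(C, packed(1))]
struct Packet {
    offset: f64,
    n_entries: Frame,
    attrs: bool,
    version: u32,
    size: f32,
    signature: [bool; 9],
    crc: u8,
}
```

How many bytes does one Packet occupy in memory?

35 bytes

Frame: mip_level at 0 (size 4, align 4) → ends 4; width at 4 (size 1, align 1) → ends 5; height at 5 (size 1, align 1) → ends 6; depth at 6 (size 1, align 1) → ends 7; tail pad 1 to reach multiple of 4; total 8 bytes, alignment 4
offset at 0 (size 8, align 1) → ends 8
n_entries at 8 (size 8, align 1) → ends 16
attrs at 16 (size 1, align 1) → ends 17
version at 17 (size 4, align 1) → ends 21
size at 21 (size 4, align 1) → ends 25
signature at 25 (size 9, align 1) → ends 34
crc at 34 (size 1, align 1) → ends 35
total 35 bytes, alignment 1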